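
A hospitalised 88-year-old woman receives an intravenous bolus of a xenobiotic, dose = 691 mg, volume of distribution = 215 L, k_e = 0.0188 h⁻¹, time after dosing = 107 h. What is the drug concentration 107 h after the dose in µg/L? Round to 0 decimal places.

430 µg/L

C₀ = Dose / Vd = 691.0 / 215 = 3.214 mg/L
C = C₀ · e^(−k·t) = 3.214 × e^(−0.01880 × 107)
  = 3.214 × 0.1338 = 0.4300 mg/L
Convert: 0.4300 mg/L × 1000 = 430.0 µg/L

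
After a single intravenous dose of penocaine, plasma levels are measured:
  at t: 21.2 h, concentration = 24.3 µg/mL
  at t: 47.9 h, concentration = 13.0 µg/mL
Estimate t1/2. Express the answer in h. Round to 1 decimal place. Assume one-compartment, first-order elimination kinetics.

k = ln(C₁/C₂) / (t₂ − t₁) = ln(24.3/13.0) / (47.9 − 21.2)
  = 0.6255 / 26.70 = 0.02343 h⁻¹
t½ = ln2 / k = 0.693147 / 0.02343 = 29.58 h

29.6 h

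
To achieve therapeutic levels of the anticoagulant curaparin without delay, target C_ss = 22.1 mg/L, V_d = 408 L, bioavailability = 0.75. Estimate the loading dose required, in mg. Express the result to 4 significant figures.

LD = Css × Vd / F = 22.1 × 408 / 0.75 = 12020 mg

12020 mg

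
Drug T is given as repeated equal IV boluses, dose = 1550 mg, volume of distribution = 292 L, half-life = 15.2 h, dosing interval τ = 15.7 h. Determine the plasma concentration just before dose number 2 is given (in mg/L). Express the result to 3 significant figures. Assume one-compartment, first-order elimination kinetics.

C₀ per dose = Dose / Vd = 1550 / 292 = 5.308 mg/L
k = ln2 / t½ = 0.693147 / 15.2 = 0.04560 h⁻¹
Fraction remaining after one interval: r = e^(−kτ) = e^(−0.04560 × 15.7) = 0.4887
Before dose 2, 1 dose has been given (aged 1τ).
C_trough = C₀ × r = 5.308 × 0.4887 = 2.594 mg/L

2.59 mg/L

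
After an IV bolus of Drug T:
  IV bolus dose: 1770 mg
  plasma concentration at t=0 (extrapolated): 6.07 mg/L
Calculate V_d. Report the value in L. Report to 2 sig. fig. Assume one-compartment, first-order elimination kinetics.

290 L

Vd = Dose / C₀ = 1770 / 6.07 = 291.6 L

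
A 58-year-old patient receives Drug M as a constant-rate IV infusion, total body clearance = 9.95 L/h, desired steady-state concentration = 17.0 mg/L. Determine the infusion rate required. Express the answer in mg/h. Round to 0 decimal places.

169 mg/h

At steady state, infusion rate R₀ = Css × CL = 17.0 × 9.950 = 169.2 mg/h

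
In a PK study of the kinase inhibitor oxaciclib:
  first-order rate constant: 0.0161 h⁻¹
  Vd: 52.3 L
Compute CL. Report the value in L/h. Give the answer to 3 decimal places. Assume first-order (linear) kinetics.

0.842 L/h

CL = k × Vd = 0.0161 × 52.3 = 0.8420 L/h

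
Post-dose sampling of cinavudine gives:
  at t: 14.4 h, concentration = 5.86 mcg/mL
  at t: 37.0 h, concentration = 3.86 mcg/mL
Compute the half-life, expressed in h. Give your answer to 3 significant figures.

37.5 h

k = ln(C₁/C₂) / (t₂ − t₁) = ln(5.86/3.86) / (37.0 − 14.4)
  = 0.4175 / 22.60 = 0.01847 h⁻¹
t½ = ln2 / k = 0.693147 / 0.01847 = 37.53 h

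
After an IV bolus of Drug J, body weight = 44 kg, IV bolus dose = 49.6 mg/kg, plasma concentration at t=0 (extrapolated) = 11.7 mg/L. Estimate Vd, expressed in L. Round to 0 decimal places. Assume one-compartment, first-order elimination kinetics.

Dose = 49.6 × 44 = 2182 mg
Vd = Dose / C₀ = 2182 / 11.7 = 186.5 L

187 L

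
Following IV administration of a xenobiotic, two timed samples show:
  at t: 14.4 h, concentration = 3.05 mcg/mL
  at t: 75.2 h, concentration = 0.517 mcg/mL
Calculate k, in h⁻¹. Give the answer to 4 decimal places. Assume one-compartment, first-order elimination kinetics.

0.0292 h⁻¹

k = ln(C₁/C₂) / (t₂ − t₁) = ln(3.05/0.517) / (75.2 − 14.4)
  = 1.775 / 60.80 = 0.02919 h⁻¹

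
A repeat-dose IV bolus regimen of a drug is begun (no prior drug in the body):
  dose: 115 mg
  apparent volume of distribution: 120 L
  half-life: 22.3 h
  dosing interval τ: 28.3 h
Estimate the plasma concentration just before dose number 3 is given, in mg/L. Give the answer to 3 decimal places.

0.563 mg/L

C₀ per dose = Dose / Vd = 115 / 120 = 0.9583 mg/L
k = ln2 / t½ = 0.693147 / 22.3 = 0.03108 h⁻¹
Fraction remaining after one interval: r = e^(−kτ) = e^(−0.03108 × 28.3) = 0.4150
Before dose 3, 2 doses have been given (aged 1τ, 2τ).
C_trough = C₀ × (r + r²) = 0.9583 × (0.4150 + 0.1722) = 0.5627 mg/L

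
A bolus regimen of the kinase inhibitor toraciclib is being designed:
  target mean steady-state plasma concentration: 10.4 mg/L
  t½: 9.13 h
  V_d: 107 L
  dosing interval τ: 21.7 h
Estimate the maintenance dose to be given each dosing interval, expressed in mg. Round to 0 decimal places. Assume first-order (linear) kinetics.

1833 mg

k = ln2 / t½ = 0.693147 / 9.13 = 0.07592 h⁻¹
CL = k × Vd = 0.07592 × 107 = 8.123 L/h
At steady state, Dose/τ = Css × CL.
Dose = Css × CL × τ = 10.4 × 8.123 × 21.7 = 1833 mg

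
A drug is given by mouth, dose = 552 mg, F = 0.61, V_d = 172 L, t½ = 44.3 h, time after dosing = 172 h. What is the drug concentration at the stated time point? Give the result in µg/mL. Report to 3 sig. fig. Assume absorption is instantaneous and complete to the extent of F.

0.133 µg/mL

Amount reaching circulation = F × Dose = 0.61 × 552.0 = 336.7 mg
C₀ = F·Dose / Vd = 336.7 / 172 = 1.958 mg/L
k = ln2 / t½ = 0.693147 / 44.3 = 0.01565 h⁻¹
C = C₀ · e^(−k·t) = 1.958 × e^(−0.01565 × 172)
  = 1.958 × 0.06776 = 0.1327 mg/L
(0.1327 mg/L = 0.1327 µg/mL)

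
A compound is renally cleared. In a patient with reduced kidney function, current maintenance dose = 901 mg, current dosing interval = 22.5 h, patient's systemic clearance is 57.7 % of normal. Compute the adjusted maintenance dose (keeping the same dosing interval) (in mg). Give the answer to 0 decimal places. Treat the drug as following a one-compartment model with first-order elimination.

To keep the same average steady-state level, dosing rate must scale with clearance.
CL ratio = 57.7 / 100 = 0.5770
New dose (same interval) = 901 × 0.5770 = 519.9 mg

520 mg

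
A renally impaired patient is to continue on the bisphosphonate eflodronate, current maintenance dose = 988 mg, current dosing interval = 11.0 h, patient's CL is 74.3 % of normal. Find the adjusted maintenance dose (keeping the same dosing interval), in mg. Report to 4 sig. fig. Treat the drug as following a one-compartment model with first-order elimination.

To keep the same average steady-state level, dosing rate must scale with clearance.
CL ratio = 74.3 / 100 = 0.7430
New dose (same interval) = 988 × 0.7430 = 734.1 mg

734.1 mg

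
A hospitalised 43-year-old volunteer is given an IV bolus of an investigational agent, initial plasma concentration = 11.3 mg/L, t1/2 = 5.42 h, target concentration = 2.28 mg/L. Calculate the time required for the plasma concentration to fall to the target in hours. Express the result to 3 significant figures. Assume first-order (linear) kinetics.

12.5 h

k = ln2 / t½ = 0.693147 / 5.42 = 0.1279 h⁻¹
t = ln(C₀ / C) / k = ln(11.30 / 2.28) / 0.1279
  = ln(4.956) / 0.1279 = 1.601 / 0.1279 = 12.52 h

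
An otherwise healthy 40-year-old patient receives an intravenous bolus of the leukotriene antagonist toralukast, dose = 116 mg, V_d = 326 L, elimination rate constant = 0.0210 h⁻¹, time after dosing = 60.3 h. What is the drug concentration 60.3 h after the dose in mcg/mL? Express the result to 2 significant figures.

0.10 mcg/mL

C₀ = Dose / Vd = 116.0 / 326 = 0.3558 mg/L
C = C₀ · e^(−k·t) = 0.3558 × e^(−0.02100 × 60.3)
  = 0.3558 × 0.2819 = 0.1003 mg/L
(0.1003 mg/L = 0.1003 mcg/mL)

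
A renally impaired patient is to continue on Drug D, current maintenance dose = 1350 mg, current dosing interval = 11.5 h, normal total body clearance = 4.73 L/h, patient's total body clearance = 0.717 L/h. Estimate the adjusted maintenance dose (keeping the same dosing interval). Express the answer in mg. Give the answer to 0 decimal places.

205 mg

To keep the same average steady-state level, dosing rate must scale with clearance.
CL ratio = 0.717 / 4.73 = 0.1516
New dose (same interval) = 1350 × 0.1516 = 204.7 mg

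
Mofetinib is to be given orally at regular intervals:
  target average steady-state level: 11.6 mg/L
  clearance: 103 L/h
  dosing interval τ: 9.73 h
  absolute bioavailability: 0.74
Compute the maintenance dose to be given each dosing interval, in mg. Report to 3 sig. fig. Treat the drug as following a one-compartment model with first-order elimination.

At steady state, F × (Dose/τ) = Css × CL.
Dose = Css × CL × τ / F = 11.6 × 103.0 × 9.73 / 0.74 = 15710 mg

15700 mg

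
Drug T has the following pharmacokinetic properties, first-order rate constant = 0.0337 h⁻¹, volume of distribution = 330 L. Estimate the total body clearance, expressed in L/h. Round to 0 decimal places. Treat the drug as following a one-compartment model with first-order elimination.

11 L/h

CL = k × Vd = 0.0337 × 330 = 11.12 L/h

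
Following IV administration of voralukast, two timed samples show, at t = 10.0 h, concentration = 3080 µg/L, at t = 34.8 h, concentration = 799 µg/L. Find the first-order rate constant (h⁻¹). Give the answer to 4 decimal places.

k = ln(C₁/C₂) / (t₂ − t₁) = ln(3080/799) / (34.8 − 10.0)
  = 1.349 / 24.80 = 0.05440 h⁻¹

0.0544 h⁻¹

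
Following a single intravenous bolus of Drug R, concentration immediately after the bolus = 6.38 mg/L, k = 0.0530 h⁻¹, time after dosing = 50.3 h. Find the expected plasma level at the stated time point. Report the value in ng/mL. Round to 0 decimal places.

C = C₀ · e^(−k·t) = 6.380 × e^(−0.05300 × 50.3)
  = 6.380 × 0.06954 = 0.4437 mg/L
Convert: 0.4437 mg/L × 1000 = 443.7 ng/mL

444 ng/mL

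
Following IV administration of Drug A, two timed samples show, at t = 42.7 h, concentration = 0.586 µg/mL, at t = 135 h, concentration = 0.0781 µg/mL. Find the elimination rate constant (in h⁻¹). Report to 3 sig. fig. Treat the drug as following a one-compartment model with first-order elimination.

0.0218 h⁻¹

k = ln(C₁/C₂) / (t₂ − t₁) = ln(0.586/0.0781) / (135 − 42.7)
  = 2.015 / 92.30 = 0.02183 h⁻¹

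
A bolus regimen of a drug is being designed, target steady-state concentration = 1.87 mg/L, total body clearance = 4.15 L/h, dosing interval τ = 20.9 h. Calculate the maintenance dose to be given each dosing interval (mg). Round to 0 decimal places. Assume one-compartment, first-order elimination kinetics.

At steady state, Dose/τ = Css × CL.
Dose = Css × CL × τ = 1.87 × 4.150 × 20.9 = 162.2 mg

162 mg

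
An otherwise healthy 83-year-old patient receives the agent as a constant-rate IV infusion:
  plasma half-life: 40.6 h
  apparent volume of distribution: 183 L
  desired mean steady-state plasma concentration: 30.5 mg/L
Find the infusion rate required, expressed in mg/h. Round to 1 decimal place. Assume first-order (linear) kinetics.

k = ln2 / t½ = 0.693147 / 40.6 = 0.01707 h⁻¹
CL = k × Vd = 0.01707 × 183 = 3.124 L/h
At steady state, infusion rate R₀ = Css × CL = 30.5 × 3.124 = 95.28 mg/h

95.3 mg/h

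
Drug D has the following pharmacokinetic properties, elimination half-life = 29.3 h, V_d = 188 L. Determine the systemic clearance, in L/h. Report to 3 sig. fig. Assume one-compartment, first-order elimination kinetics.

k = ln2 / t½ = 0.693147 / 29.3 = 0.02366 h⁻¹
CL = k × Vd = 0.02366 × 188 = 4.448 L/h

4.45 L/h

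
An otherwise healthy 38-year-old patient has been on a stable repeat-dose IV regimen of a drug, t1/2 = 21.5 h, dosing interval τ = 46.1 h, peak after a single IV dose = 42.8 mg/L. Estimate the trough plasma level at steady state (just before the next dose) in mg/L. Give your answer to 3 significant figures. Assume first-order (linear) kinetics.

k = ln2 / t½ = 0.693147 / 21.5 = 0.03224 h⁻¹
e^(−kτ) = e^(−0.03224 × 46.1) = 0.2262
Accumulation ratio R = 1 / (1 − e^(−kτ)) = 1 / (1 − 0.2262) = 1.292
Steady-state trough = C₀ × R × e^(−kτ) = 42.8 × 1.292 × 0.2262 = 12.51 mg/L

12.5 mg/L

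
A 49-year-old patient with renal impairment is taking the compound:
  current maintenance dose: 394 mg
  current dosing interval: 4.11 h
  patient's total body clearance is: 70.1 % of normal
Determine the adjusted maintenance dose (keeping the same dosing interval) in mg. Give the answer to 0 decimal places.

To keep the same average steady-state level, dosing rate must scale with clearance.
CL ratio = 70.1 / 100 = 0.7010
New dose (same interval) = 394 × 0.7010 = 276.2 mg

276 mg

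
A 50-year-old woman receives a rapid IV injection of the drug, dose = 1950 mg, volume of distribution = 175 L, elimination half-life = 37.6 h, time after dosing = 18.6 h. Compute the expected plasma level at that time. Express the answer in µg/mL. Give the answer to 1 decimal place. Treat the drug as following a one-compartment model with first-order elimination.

7.9 µg/mL

C₀ = Dose / Vd = 1950 / 175 = 11.14 mg/L
k = ln2 / t½ = 0.693147 / 37.6 = 0.01843 h⁻¹
C = C₀ · e^(−k·t) = 11.14 × e^(−0.01843 × 18.6)
  = 11.14 × 0.7098 = 7.907 mg/L
(7.907 mg/L = 7.907 µg/mL)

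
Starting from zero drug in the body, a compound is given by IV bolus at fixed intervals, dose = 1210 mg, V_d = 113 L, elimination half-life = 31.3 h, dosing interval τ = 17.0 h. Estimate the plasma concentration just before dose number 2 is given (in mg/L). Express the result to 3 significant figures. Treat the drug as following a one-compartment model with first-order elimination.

C₀ per dose = Dose / Vd = 1210 / 113 = 10.71 mg/L
k = ln2 / t½ = 0.693147 / 31.3 = 0.02215 h⁻¹
Fraction remaining after one interval: r = e^(−kτ) = e^(−0.02215 × 17.0) = 0.6862
Before dose 2, 1 dose has been given (aged 1τ).
C_trough = C₀ × r = 10.71 × 0.6862 = 7.349 mg/L

7.35 mg/L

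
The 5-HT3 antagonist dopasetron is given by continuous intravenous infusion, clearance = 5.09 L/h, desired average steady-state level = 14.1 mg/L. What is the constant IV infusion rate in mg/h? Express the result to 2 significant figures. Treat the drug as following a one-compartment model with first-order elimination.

72 mg/h

At steady state, infusion rate R₀ = Css × CL = 14.1 × 5.090 = 71.77 mg/h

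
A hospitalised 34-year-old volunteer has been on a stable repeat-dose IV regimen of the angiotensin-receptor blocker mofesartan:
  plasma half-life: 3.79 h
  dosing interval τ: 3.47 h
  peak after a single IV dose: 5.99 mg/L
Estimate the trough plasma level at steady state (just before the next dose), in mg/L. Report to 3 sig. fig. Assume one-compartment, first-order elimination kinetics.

6.76 mg/L

k = ln2 / t½ = 0.693147 / 3.79 = 0.1829 h⁻¹
e^(−kτ) = e^(−0.1829 × 3.47) = 0.5301
Accumulation ratio R = 1 / (1 − e^(−kτ)) = 1 / (1 − 0.5301) = 2.128
Steady-state trough = C₀ × R × e^(−kτ) = 5.99 × 2.128 × 0.5301 = 6.757 mg/L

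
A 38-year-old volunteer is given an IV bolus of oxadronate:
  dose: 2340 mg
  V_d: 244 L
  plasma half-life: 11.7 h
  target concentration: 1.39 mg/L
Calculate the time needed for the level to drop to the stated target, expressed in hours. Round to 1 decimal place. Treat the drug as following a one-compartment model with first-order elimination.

C₀ = Dose / Vd = 2340 / 244 = 9.590 mg/L
k = ln2 / t½ = 0.693147 / 11.7 = 0.05924 h⁻¹
t = ln(C₀ / C) / k = ln(9.590 / 1.39) / 0.05924
  = ln(6.899) / 0.05924 = 1.931 / 0.05924 = 32.60 h

32.6 h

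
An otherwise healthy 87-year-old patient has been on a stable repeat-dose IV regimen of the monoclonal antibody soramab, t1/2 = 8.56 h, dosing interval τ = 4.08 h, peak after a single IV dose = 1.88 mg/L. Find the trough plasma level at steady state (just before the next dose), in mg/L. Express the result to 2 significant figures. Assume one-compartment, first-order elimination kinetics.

4.8 mg/L

k = ln2 / t½ = 0.693147 / 8.56 = 0.08098 h⁻¹
e^(−kτ) = e^(−0.08098 × 4.08) = 0.7186
Accumulation ratio R = 1 / (1 − e^(−kτ)) = 1 / (1 − 0.7186) = 3.554
Steady-state trough = C₀ × R × e^(−kτ) = 1.88 × 3.554 × 0.7186 = 4.801 mg/L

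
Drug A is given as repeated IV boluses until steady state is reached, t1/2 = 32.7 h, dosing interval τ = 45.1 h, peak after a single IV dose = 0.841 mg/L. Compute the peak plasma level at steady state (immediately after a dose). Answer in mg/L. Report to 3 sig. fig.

1.37 mg/L

k = ln2 / t½ = 0.693147 / 32.7 = 0.02120 h⁻¹
e^(−kτ) = e^(−0.02120 × 45.1) = 0.3844
Accumulation ratio R = 1 / (1 − e^(−kτ)) = 1 / (1 − 0.3844) = 1.624
Steady-state peak = C₀ × R = 0.841 × 1.624 = 1.366 mg/L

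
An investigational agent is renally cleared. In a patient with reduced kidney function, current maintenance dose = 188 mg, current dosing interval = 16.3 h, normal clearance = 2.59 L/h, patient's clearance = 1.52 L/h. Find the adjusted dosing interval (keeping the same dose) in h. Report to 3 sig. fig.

To keep the same average steady-state level, dosing rate must scale with clearance.
CL ratio = 1.52 / 2.59 = 0.5869
New interval (same dose) = 16.3 / 0.5869 = 27.77 h

27.8 h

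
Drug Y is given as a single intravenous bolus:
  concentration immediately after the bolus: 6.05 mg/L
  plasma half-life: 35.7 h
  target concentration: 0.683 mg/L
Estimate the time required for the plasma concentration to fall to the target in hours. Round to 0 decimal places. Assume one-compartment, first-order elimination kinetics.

112 h

k = ln2 / t½ = 0.693147 / 35.7 = 0.01942 h⁻¹
t = ln(C₀ / C) / k = ln(6.050 / 0.683) / 0.01942
  = ln(8.858) / 0.01942 = 2.181 / 0.01942 = 112.3 h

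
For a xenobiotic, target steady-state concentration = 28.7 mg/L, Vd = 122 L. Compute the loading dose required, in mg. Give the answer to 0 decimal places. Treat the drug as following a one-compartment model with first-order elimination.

3501 mg

LD = Css × Vd = 28.7 × 122 = 3501 mg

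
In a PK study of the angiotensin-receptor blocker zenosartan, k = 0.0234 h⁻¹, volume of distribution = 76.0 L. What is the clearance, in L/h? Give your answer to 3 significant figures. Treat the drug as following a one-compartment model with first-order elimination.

CL = k × Vd = 0.0234 × 76.0 = 1.778 L/h

1.78 L/h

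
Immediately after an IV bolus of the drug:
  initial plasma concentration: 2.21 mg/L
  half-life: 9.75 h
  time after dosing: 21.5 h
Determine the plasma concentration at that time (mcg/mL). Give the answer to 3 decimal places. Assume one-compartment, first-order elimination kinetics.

0.479 mcg/mL

k = ln2 / t½ = 0.693147 / 9.75 = 0.07109 h⁻¹
C = C₀ · e^(−k·t) = 2.210 × e^(−0.07109 × 21.5)
  = 2.210 × 0.2169 = 0.4793 mg/L
(0.4793 mg/L = 0.4793 mcg/mL)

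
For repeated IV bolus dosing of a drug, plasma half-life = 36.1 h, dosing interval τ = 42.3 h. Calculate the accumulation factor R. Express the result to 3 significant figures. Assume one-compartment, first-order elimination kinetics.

1.80

k = ln2 / t½ = 0.693147 / 36.1 = 0.01920 h⁻¹
e^(−kτ) = e^(−0.01920 × 42.3) = 0.4439
Accumulation ratio R = 1 / (1 − e^(−kτ)) = 1 / (1 − 0.4439) = 1.798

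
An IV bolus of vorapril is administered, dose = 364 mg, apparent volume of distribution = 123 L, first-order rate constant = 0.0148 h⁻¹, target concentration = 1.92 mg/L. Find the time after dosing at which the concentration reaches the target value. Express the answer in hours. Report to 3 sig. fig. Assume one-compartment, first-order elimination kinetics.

C₀ = Dose / Vd = 364.0 / 123 = 2.959 mg/L
t = ln(C₀ / C) / k = ln(2.959 / 1.92) / 0.01480
  = ln(1.541) / 0.01480 = 0.4324 / 0.01480 = 29.22 h

29.2 h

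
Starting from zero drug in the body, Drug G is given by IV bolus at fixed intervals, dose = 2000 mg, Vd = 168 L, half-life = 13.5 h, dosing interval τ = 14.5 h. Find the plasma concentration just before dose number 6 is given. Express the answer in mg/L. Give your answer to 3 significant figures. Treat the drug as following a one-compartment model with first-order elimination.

C₀ per dose = Dose / Vd = 2000 / 168 = 11.90 mg/L
k = ln2 / t½ = 0.693147 / 13.5 = 0.05134 h⁻¹
Fraction remaining after one interval: r = e^(−kτ) = e^(−0.05134 × 14.5) = 0.4750
Before dose 6, 5 doses have been given (aged 1τ, 2τ, 3τ, 4τ, 5τ).
C_trough = C₀ × (r + r² + … + r^5) = C₀ × r(1−r^5)/(1−r)
        = 11.90 × 0.4750 × (1 − 0.02418) / (1 − 0.4750) = 10.51 mg/L

10.5 mg/L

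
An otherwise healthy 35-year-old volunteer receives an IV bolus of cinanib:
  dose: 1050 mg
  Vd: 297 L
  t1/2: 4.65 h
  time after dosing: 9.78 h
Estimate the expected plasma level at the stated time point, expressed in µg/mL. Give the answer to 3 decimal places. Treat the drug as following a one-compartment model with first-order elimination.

0.823 µg/mL

C₀ = Dose / Vd = 1050 / 297 = 3.535 mg/L
k = ln2 / t½ = 0.693147 / 4.65 = 0.1491 h⁻¹
C = C₀ · e^(−k·t) = 3.535 × e^(−0.1491 × 9.78)
  = 3.535 × 0.2327 = 0.8226 mg/L
(0.8226 mg/L = 0.8226 µg/mL)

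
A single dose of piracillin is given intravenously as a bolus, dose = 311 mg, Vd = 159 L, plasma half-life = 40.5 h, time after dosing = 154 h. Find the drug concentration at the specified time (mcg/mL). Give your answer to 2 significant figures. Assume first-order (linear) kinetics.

C₀ = Dose / Vd = 311.0 / 159 = 1.956 mg/L
k = ln2 / t½ = 0.693147 / 40.5 = 0.01711 h⁻¹
C = C₀ · e^(−k·t) = 1.956 × e^(−0.01711 × 154)
  = 1.956 × 0.07172 = 0.1403 mg/L
(0.1403 mg/L = 0.1403 mcg/mL)

0.14 mcg/mL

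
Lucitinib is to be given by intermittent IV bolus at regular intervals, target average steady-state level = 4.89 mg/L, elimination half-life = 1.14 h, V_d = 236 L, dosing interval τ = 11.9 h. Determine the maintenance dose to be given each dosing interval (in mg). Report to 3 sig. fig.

8350 mg

k = ln2 / t½ = 0.693147 / 1.14 = 0.6080 h⁻¹
CL = k × Vd = 0.6080 × 236 = 143.5 L/h
At steady state, Dose/τ = Css × CL.
Dose = Css × CL × τ = 4.89 × 143.5 × 11.9 = 8350 mg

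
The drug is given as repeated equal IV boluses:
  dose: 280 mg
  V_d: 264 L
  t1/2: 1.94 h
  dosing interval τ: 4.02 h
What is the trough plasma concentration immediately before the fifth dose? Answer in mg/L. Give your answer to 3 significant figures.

C₀ per dose = Dose / Vd = 280 / 264 = 1.061 mg/L
k = ln2 / t½ = 0.693147 / 1.94 = 0.3573 h⁻¹
Fraction remaining after one interval: r = e^(−kτ) = e^(−0.3573 × 4.02) = 0.2378
Before dose 5, 4 doses have been given (aged 1τ, 2τ, 3τ, 4τ).
C_trough = C₀ × (r + r² + … + r^4) = C₀ × r(1−r^4)/(1−r)
        = 1.061 × 0.2378 × (1 − 0.003198) / (1 − 0.2378) = 0.3300 mg/L

0.330 mg/L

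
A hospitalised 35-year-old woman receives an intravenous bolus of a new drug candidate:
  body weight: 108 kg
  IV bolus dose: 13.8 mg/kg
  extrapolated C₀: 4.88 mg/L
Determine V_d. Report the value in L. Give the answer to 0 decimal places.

305 L

Dose = 13.8 × 108 = 1490 mg
Vd = Dose / C₀ = 1490 / 4.88 = 305.3 L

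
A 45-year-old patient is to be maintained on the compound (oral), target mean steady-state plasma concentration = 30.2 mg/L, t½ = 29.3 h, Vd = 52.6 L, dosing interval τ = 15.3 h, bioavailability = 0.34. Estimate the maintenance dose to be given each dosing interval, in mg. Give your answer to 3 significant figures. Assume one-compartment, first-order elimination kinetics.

k = ln2 / t½ = 0.693147 / 29.3 = 0.02366 h⁻¹
CL = k × Vd = 0.02366 × 52.6 = 1.245 L/h
At steady state, F × (Dose/τ) = Css × CL.
Dose = Css × CL × τ / F = 30.2 × 1.245 × 15.3 / 0.34 = 1692 mg

1690 mg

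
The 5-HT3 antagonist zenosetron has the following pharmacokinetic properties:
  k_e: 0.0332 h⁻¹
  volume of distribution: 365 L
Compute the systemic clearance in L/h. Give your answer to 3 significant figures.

CL = k × Vd = 0.0332 × 365 = 12.12 L/h

12.1 L/h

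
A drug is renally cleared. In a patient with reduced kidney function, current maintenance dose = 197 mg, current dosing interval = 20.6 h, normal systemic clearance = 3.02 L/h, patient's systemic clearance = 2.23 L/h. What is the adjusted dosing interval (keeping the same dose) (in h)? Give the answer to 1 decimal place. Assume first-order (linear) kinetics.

27.9 h

To keep the same average steady-state level, dosing rate must scale with clearance.
CL ratio = 2.23 / 3.02 = 0.7384
New interval (same dose) = 20.6 / 0.7384 = 27.90 h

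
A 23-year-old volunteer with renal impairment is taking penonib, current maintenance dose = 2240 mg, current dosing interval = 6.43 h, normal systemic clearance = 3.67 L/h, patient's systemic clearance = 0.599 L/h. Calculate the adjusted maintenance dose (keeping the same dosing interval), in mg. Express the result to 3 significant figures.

366 mg

To keep the same average steady-state level, dosing rate must scale with clearance.
CL ratio = 0.599 / 3.67 = 0.1632
New dose (same interval) = 2240 × 0.1632 = 365.6 mg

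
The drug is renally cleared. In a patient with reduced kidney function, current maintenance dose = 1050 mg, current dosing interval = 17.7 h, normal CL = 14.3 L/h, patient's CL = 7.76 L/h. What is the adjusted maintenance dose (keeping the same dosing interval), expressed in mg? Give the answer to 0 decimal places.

To keep the same average steady-state level, dosing rate must scale with clearance.
CL ratio = 7.76 / 14.3 = 0.5427
New dose (same interval) = 1050 × 0.5427 = 569.8 mg

570 mg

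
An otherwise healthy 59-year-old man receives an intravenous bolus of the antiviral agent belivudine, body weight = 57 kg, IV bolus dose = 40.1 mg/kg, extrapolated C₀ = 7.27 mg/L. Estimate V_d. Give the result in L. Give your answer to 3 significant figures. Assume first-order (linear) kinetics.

314 L

Dose = 40.1 × 57 = 2286 mg
Vd = Dose / C₀ = 2286 / 7.27 = 314.4 L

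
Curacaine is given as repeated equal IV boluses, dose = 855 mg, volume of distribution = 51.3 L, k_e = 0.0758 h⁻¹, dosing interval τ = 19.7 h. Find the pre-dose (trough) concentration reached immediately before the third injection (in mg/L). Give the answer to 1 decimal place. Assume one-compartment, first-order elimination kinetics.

C₀ per dose = Dose / Vd = 855 / 51.3 = 16.67 mg/L
Fraction remaining after one interval: r = e^(−kτ) = e^(−0.07580 × 19.7) = 0.2246
Before dose 3, 2 doses have been given (aged 1τ, 2τ).
C_trough = C₀ × (r + r²) = 16.67 × (0.2246 + 0.05045) = 4.585 mg/L

4.6 mg/L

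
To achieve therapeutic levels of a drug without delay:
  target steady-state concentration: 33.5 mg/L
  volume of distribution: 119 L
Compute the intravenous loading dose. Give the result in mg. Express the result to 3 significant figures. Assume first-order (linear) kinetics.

LD = Css × Vd = 33.5 × 119 = 3987 mg

3990 mg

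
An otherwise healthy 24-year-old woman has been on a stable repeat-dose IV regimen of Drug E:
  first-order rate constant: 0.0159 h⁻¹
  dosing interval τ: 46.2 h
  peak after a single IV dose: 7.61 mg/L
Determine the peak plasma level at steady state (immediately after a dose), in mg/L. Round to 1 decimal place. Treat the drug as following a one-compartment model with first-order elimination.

14.6 mg/L

e^(−kτ) = e^(−0.01590 × 46.2) = 0.4797
Accumulation ratio R = 1 / (1 − e^(−kτ)) = 1 / (1 − 0.4797) = 1.922
Steady-state peak = C₀ × R = 7.61 × 1.922 = 14.63 mg/L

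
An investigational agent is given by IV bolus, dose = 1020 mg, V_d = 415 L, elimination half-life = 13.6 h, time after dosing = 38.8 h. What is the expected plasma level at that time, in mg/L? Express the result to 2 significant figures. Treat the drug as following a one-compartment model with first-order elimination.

0.34 mg/L

C₀ = Dose / Vd = 1020 / 415 = 2.458 mg/L
k = ln2 / t½ = 0.693147 / 13.6 = 0.05097 h⁻¹
C = C₀ · e^(−k·t) = 2.458 × e^(−0.05097 × 38.8)
  = 2.458 × 0.1384 = 0.3402 mg/L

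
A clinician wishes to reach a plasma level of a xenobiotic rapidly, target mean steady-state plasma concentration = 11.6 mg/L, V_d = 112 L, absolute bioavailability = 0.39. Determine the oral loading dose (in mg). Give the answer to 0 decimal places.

LD = Css × Vd / F = 11.6 × 112 / 0.39 = 3331 mg

3331 mg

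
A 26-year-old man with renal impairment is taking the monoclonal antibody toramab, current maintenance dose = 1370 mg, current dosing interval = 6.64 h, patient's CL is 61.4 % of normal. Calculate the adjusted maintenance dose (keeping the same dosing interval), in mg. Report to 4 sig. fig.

841.2 mg

To keep the same average steady-state level, dosing rate must scale with clearance.
CL ratio = 61.4 / 100 = 0.6140
New dose (same interval) = 1370 × 0.6140 = 841.2 mg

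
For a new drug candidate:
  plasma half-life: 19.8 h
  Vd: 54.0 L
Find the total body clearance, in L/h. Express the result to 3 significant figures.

k = ln2 / t½ = 0.693147 / 19.8 = 0.03501 h⁻¹
CL = k × Vd = 0.03501 × 54.0 = 1.891 L/h

1.89 L/h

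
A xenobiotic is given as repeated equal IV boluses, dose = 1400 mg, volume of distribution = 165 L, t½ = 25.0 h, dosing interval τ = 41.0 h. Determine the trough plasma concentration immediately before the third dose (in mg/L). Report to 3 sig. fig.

C₀ per dose = Dose / Vd = 1400 / 165 = 8.485 mg/L
k = ln2 / t½ = 0.693147 / 25.0 = 0.02773 h⁻¹
Fraction remaining after one interval: r = e^(−kτ) = e^(−0.02773 × 41.0) = 0.3208
Before dose 3, 2 doses have been given (aged 1τ, 2τ).
C_trough = C₀ × (r + r²) = 8.485 × (0.3208 + 0.1029) = 3.595 mg/L

3.60 mg/L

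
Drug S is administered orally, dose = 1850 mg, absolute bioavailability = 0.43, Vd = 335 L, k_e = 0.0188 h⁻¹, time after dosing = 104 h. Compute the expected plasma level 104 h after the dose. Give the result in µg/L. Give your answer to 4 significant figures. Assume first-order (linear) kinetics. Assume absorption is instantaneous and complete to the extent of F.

Amount reaching circulation = F × Dose = 0.43 × 1850 = 795.5 mg
C₀ = F·Dose / Vd = 795.5 / 335 = 2.375 mg/L
C = C₀ · e^(−k·t) = 2.375 × e^(−0.01880 × 104)
  = 2.375 × 0.1415 = 0.3361 mg/L
Convert: 0.3361 mg/L × 1000 = 336.1 µg/L

336.1 µg/L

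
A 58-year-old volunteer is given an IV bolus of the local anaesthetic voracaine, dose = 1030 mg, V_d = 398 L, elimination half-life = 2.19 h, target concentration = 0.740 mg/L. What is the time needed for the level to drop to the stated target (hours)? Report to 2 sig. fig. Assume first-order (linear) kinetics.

4.0 h

C₀ = Dose / Vd = 1030 / 398 = 2.588 mg/L
k = ln2 / t½ = 0.693147 / 2.19 = 0.3165 h⁻¹
t = ln(C₀ / C) / k = ln(2.588 / 0.740) / 0.3165
  = ln(3.497) / 0.3165 = 1.252 / 0.3165 = 3.956 h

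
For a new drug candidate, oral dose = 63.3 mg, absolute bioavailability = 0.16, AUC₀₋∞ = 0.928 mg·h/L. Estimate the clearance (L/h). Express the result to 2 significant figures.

CL = F·Dose / AUC = 0.16 × 63.3 / 0.928 = 10.91 L/h

11 L/h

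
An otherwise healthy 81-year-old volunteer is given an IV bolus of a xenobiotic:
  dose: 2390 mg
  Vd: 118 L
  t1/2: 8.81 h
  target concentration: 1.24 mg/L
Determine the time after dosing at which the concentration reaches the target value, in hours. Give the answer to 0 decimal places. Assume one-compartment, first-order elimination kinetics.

C₀ = Dose / Vd = 2390 / 118 = 20.25 mg/L
k = ln2 / t½ = 0.693147 / 8.81 = 0.07868 h⁻¹
t = ln(C₀ / C) / k = ln(20.25 / 1.24) / 0.07868
  = ln(16.33) / 0.07868 = 2.793 / 0.07868 = 35.50 h

36 h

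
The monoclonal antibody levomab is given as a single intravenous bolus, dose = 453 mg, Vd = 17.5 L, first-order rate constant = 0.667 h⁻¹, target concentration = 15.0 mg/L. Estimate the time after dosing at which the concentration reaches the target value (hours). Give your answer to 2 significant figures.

C₀ = Dose / Vd = 453.0 / 17.5 = 25.89 mg/L
t = ln(C₀ / C) / k = ln(25.89 / 15.0) / 0.6670
  = ln(1.726) / 0.6670 = 0.5458 / 0.6670 = 0.8183 h

0.82 h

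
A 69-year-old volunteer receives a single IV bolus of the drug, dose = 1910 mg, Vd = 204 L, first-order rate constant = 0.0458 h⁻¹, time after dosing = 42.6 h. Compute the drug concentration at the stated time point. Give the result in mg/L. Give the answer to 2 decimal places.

C₀ = Dose / Vd = 1910 / 204 = 9.363 mg/L
C = C₀ · e^(−k·t) = 9.363 × e^(−0.04580 × 42.6)
  = 9.363 × 0.1421 = 1.330 mg/L

1.33 mg/L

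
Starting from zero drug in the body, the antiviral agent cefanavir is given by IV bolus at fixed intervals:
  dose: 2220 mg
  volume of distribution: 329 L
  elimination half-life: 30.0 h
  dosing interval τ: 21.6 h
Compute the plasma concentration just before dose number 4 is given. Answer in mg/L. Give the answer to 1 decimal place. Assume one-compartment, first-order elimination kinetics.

C₀ per dose = Dose / Vd = 2220 / 329 = 6.748 mg/L
k = ln2 / t½ = 0.693147 / 30.0 = 0.02310 h⁻¹
Fraction remaining after one interval: r = e^(−kτ) = e^(−0.02310 × 21.6) = 0.6072
Before dose 4, 3 doses have been given (aged 1τ, 2τ, 3τ).
C_trough = C₀ × (r + r² + … + r^3) = C₀ × r(1−r^3)/(1−r)
        = 6.748 × 0.6072 × (1 − 0.2239) / (1 − 0.6072) = 8.096 mg/L

8.1 mg/L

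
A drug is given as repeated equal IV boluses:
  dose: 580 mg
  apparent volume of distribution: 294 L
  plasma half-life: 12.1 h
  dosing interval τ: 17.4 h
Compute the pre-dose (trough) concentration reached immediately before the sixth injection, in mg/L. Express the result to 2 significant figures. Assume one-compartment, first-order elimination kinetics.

1.1 mg/L

C₀ per dose = Dose / Vd = 580 / 294 = 1.973 mg/L
k = ln2 / t½ = 0.693147 / 12.1 = 0.05728 h⁻¹
Fraction remaining after one interval: r = e^(−kτ) = e^(−0.05728 × 17.4) = 0.3691
Before dose 6, 5 doses have been given (aged 1τ, 2τ, 3τ, 4τ, 5τ).
C_trough = C₀ × (r + r² + … + r^5) = C₀ × r(1−r^5)/(1−r)
        = 1.973 × 0.3691 × (1 − 0.006850) / (1 − 0.3691) = 1.146 mg/L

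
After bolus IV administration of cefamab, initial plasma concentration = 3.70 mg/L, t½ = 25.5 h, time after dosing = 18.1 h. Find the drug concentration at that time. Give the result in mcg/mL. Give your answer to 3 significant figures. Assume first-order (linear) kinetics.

2.26 mcg/mL

k = ln2 / t½ = 0.693147 / 25.5 = 0.02718 h⁻¹
C = C₀ · e^(−k·t) = 3.700 × e^(−0.02718 × 18.1)
  = 3.700 × 0.6114 = 2.262 mg/L
(2.262 mg/L = 2.262 mcg/mL)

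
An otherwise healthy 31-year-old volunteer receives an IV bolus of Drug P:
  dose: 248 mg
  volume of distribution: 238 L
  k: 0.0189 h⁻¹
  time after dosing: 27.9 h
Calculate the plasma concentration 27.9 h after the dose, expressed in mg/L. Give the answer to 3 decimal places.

C₀ = Dose / Vd = 248.0 / 238 = 1.042 mg/L
C = C₀ · e^(−k·t) = 1.042 × e^(−0.01890 × 27.9)
  = 1.042 × 0.5902 = 0.6150 mg/L

0.615 mg/L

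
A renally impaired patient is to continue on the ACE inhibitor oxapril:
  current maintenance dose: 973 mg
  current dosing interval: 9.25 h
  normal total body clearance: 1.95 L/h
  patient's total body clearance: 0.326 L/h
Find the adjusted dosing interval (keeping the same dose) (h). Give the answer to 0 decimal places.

To keep the same average steady-state level, dosing rate must scale with clearance.
CL ratio = 0.326 / 1.95 = 0.1672
New interval (same dose) = 9.25 / 0.1672 = 55.32 h

55 h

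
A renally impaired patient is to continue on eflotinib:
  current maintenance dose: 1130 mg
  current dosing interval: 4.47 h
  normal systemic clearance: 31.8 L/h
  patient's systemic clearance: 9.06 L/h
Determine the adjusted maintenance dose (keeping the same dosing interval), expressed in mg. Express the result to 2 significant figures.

320 mg

To keep the same average steady-state level, dosing rate must scale with clearance.
CL ratio = 9.06 / 31.8 = 0.2849
New dose (same interval) = 1130 × 0.2849 = 321.9 mg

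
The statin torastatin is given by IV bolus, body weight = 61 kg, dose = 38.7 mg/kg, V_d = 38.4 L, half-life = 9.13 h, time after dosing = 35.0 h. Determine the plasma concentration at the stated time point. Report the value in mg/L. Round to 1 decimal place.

Total dose = 38.7 × 61 = 2361 mg
C₀ = Dose / Vd = 2361 / 38.4 = 61.48 mg/L
k = ln2 / t½ = 0.693147 / 9.13 = 0.07592 h⁻¹
C = C₀ · e^(−k·t) = 61.48 × e^(−0.07592 × 35.0)
  = 61.48 × 0.07014 = 4.312 mg/L

4.3 mg/L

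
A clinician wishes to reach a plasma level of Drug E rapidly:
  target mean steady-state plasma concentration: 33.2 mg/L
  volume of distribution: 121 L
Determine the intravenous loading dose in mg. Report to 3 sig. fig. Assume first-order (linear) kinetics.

LD = Css × Vd = 33.2 × 121 = 4017 mg

4020 mg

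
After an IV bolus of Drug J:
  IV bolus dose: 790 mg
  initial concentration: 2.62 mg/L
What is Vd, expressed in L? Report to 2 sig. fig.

Vd = Dose / C₀ = 790.0 / 2.62 = 301.5 L

300 L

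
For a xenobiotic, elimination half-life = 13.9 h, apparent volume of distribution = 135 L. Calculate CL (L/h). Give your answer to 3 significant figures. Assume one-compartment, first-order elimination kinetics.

k = ln2 / t½ = 0.693147 / 13.9 = 0.04987 h⁻¹
CL = k × Vd = 0.04987 × 135 = 6.732 L/h

6.73 L/h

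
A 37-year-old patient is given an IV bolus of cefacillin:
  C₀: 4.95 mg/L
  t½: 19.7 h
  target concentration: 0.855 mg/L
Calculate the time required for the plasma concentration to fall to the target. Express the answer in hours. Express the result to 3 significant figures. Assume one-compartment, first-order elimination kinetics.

k = ln2 / t½ = 0.693147 / 19.7 = 0.03519 h⁻¹
t = ln(C₀ / C) / k = ln(4.950 / 0.855) / 0.03519
  = ln(5.789) / 0.03519 = 1.756 / 0.03519 = 49.90 h

49.9 h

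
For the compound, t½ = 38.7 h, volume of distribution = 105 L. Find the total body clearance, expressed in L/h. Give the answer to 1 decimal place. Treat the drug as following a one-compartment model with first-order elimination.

1.9 L/h

k = ln2 / t½ = 0.693147 / 38.7 = 0.01791 h⁻¹
CL = k × Vd = 0.01791 × 105 = 1.881 L/h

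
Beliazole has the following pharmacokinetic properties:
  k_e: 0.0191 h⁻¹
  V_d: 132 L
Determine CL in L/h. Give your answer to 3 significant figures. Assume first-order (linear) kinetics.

CL = k × Vd = 0.0191 × 132 = 2.521 L/h

2.52 L/h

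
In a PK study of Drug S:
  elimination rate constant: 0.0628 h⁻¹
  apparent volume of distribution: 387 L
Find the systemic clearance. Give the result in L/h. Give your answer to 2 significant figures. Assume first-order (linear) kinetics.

CL = k × Vd = 0.0628 × 387 = 24.30 L/h

24 L/h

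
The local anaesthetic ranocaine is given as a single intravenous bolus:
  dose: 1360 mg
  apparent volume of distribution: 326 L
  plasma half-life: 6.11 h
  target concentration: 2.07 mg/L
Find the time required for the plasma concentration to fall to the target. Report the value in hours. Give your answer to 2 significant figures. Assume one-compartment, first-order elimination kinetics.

6.2 h

C₀ = Dose / Vd = 1360 / 326 = 4.172 mg/L
k = ln2 / t½ = 0.693147 / 6.11 = 0.1134 h⁻¹
t = ln(C₀ / C) / k = ln(4.172 / 2.07) / 0.1134
  = ln(2.015) / 0.1134 = 0.7006 / 0.1134 = 6.178 h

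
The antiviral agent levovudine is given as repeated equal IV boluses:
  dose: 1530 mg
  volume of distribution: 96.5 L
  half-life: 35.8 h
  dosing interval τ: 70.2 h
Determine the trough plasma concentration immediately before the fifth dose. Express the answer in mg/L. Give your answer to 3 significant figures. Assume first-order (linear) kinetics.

5.46 mg/L

C₀ per dose = Dose / Vd = 1530 / 96.5 = 15.85 mg/L
k = ln2 / t½ = 0.693147 / 35.8 = 0.01936 h⁻¹
Fraction remaining after one interval: r = e^(−kτ) = e^(−0.01936 × 70.2) = 0.2569
Before dose 5, 4 doses have been given (aged 1τ, 2τ, 3τ, 4τ).
C_trough = C₀ × (r + r² + … + r^4) = C₀ × r(1−r^4)/(1−r)
        = 15.85 × 0.2569 × (1 − 0.004356) / (1 − 0.2569) = 5.456 mg/L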